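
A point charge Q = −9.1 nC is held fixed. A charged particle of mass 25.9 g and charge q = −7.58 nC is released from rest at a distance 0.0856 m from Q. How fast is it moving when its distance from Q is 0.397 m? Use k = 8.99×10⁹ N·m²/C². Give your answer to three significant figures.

0.0209 m/s

Only the electrostatic force acts, so mechanical energy is conserved: ½mv² = U₁ − U₂ = kQq(1/r₁ − 1/r₂).
U₁ − U₂ = (8.99×10⁹ N·m²/C²)(-9.10×10⁻⁹ C)(-7.58×10⁻⁹ C)(1/0.0856 − 1/0.397) = 5.68×10⁻⁶ J.
v = √(2·5.68×10⁻⁶/0.0259) = 0.0209 m/s.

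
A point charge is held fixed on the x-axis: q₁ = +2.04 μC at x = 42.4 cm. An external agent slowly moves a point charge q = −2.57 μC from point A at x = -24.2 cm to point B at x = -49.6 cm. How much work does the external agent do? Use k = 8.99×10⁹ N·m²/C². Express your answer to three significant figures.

For quasistatic motion the external work equals the change in potential energy: W_ext = qΔV = q(V_B − V_A).
At A: distance to the source charge is 0.666 m; V_A = kq₁/r = 2.75×10⁴ V.
At B: distance to the source charge is 0.920 m; V_B = kq₁/r = 1.99×10⁴ V.
ΔV = V_B − V_A = -7600 V.
W_ext = qΔV = (-2.57×10⁻⁶ C)(-7600 V) = 0.0195 J.

0.0195 J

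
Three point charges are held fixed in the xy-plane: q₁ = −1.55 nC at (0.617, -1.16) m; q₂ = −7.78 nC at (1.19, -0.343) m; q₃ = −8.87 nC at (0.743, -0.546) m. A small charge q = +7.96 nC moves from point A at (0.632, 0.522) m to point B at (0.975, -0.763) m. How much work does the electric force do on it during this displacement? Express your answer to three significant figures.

The work done by the electric force is W_field = −ΔU = −q(V_B − V_A) = q(V_A − V_B).
At A: distances to the source charges are 1.68 m, 1.03 m, 1.07 m; V_A = Σ kqᵢ/rᵢ = -150 V.
At B: distances to the source charges are 0.535 m, 0.472 m, 0.318 m; V_B = Σ kqᵢ/rᵢ = -425 V.
ΔV = V_B − V_A = -275 V.
W_field = −qΔV = −(7.96×10⁻⁹ C)(-275 V) = 2.19×10⁻⁶ J.

2.19×10⁻⁶ J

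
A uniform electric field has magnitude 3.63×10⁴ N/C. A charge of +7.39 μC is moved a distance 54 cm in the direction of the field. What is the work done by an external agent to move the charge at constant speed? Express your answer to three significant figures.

-0.145 J

The potential change for a displacement 54 cm in the direction of the field is ΔV = −Ed = -1.96×10⁴ V.
W_ext = qΔV = -0.145 J.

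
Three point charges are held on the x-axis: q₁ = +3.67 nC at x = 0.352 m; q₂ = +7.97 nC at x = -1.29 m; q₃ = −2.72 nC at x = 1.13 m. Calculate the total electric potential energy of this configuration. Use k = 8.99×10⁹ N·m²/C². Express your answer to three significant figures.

The assembly work is the sum of pairwise potential energies, U = Σ_{i<j} kqᵢqⱼ/rᵢⱼ.
Pair separations: r₁₂ = 1.64 m, r₁₃ = 0.778 m, r₂₃ = 2.42 m.
U = (1.60×10⁻⁷) + (-1.15×10⁻⁷) + (-8.05×10⁻⁸) = -3.57×10⁻⁸ J.

-3.57×10⁻⁸ J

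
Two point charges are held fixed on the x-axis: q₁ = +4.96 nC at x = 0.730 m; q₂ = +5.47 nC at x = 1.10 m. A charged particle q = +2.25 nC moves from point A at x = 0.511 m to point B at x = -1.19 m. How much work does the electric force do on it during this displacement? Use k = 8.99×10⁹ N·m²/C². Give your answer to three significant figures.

5.45×10⁻⁷ J

The work done by the electric force is W_field = −ΔU = −q(V_B − V_A) = q(V_A − V_B).
At A: distances to the source charges are 0.219 m, 0.589 m; V_A = Σ kqᵢ/rᵢ = 287 V.
At B: distances to the source charges are 1.92 m, 2.29 m; V_B = Σ kqᵢ/rᵢ = 44.7 V.
ΔV = V_B − V_A = -242 V.
W_field = −qΔV = −(2.25×10⁻⁹ C)(-242 V) = 5.45×10⁻⁷ J.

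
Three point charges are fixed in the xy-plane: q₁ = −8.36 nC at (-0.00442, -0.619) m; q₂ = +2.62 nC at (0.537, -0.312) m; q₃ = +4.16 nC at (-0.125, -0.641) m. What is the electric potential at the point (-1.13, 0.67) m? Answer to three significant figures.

-9.10 V

The total potential is the scalar sum of each charge's contribution, V = Σ kqᵢ/rᵢ.
Distances from the field point to each charge: r₁ = 1.71 m, r₂ = 1.93 m, r₃ = 1.65 m.
V = k[(-8.36×10⁻⁹)/(1.71) + (2.62×10⁻⁹)/(1.93) + (4.16×10⁻⁹)/(1.65)] = -9.10 V.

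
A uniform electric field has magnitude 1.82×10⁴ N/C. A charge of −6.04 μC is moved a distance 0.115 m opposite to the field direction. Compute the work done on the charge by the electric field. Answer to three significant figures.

0.0126 J

The potential change for a displacement 0.115 m opposite to the field direction is ΔV = +Ed = 2090 V.
W_field = −qΔV = 0.0126 J.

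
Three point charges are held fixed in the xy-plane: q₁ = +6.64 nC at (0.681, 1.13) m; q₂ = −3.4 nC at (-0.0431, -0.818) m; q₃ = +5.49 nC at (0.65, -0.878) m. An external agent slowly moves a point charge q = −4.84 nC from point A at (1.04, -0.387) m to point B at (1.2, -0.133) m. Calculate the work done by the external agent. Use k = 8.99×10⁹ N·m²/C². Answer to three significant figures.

For quasistatic motion the external work equals the change in potential energy: W_ext = qΔV = q(V_B − V_A).
At A: distances to the source charges are 1.56 m, 1.17 m, 0.627 m; V_A = Σ kqᵢ/rᵢ = 90.8 V.
At B: distances to the source charges are 1.37 m, 1.42 m, 0.926 m; V_B = Σ kqᵢ/rᵢ = 75.5 V.
ΔV = V_B − V_A = -15.3 V.
W_ext = qΔV = (-4.84×10⁻⁹ C)(-15.3 V) = 7.41×10⁻⁸ J.

7.41×10⁻⁸ J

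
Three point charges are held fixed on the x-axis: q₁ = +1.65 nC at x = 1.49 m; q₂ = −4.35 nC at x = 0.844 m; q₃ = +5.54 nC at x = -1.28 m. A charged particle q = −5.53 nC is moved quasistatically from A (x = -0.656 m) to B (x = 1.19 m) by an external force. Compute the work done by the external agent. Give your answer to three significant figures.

5.76×10⁻⁷ J

For quasistatic motion the external work equals the change in potential energy: W_ext = qΔV = q(V_B − V_A).
At A: distances to the source charges are 2.15 m, 1.50 m, 0.624 m; V_A = Σ kqᵢ/rᵢ = 60.7 V.
At B: distances to the source charges are 0.300 m, 0.346 m, 2.47 m; V_B = Σ kqᵢ/rᵢ = -43.4 V.
ΔV = V_B − V_A = -104 V.
W_ext = qΔV = (-5.53×10⁻⁹ C)(-104 V) = 5.76×10⁻⁷ J.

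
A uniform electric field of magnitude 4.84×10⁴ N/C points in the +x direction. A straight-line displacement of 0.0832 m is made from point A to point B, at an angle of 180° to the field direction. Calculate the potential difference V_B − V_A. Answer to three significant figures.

4030 V

Only the component of displacement along E changes the potential: ΔV = −E·d·cosθ.
ΔV = −(4.84×10⁴ V/m)(0.0832 m)cos180° = 4030 V.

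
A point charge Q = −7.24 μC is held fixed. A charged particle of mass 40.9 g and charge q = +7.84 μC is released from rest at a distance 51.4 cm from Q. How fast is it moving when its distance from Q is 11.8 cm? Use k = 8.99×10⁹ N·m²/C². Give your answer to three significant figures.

Only the electrostatic force acts, so mechanical energy is conserved: ½mv² = U₁ − U₂ = kQq(1/r₁ − 1/r₂).
U₁ − U₂ = (8.99×10⁹ N·m²/C²)(-7.24×10⁻⁶ C)(7.84×10⁻⁶ C)(1/0.514 − 1/0.118) = 3.33 J.
v = √(2·3.33/0.0409) = 12.8 m/s.

12.8 m/s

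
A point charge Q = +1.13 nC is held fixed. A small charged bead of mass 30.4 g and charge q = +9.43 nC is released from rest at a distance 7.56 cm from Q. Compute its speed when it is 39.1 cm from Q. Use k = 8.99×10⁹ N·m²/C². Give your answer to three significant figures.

8.20×10⁻³ m/s

Only the electrostatic force acts, so mechanical energy is conserved: ½mv² = U₁ − U₂ = kQq(1/r₁ − 1/r₂).
U₁ − U₂ = (8.99×10⁹ N·m²/C²)(1.13×10⁻⁹ C)(9.43×10⁻⁹ C)(1/0.0756 − 1/0.391) = 1.02×10⁻⁶ J.
v = √(2·1.02×10⁻⁶/0.0304) = 8.20×10⁻³ m/s.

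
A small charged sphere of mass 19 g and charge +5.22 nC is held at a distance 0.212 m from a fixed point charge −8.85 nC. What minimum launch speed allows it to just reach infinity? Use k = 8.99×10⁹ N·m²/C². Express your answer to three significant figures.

To just escape, total mechanical energy must reach zero at infinity: ½mv²_min + U = 0, so ½mv²_min = −U = |kQq|/r.
|U| = |kQq|/r = (8.99×10⁹ N·m²/C²)(8.85×10⁻⁹)(5.22×10⁻⁹)/(0.212) = 1.96×10⁻⁶ J.
v_min = √(2|U|/m) = √(2·1.96×10⁻⁶/0.0190) = 0.0144 m/s.

0.0144 m/s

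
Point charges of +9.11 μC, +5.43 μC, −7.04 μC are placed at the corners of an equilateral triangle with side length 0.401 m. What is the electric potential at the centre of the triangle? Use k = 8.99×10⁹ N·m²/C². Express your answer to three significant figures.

Electric potential is a scalar, so the contributions from each charge add algebraically: V = Σ kqᵢ/rᵢ.
The distance from each vertex to the centroid is a/√3 = 0.232 m.
V = k[(9.11×10⁻⁶)/(0.232) + (5.43×10⁻⁶)/(0.232) + (-7.04×10⁻⁶)/(0.232)] = 2.91×10⁵ V.

2.91×10⁵ V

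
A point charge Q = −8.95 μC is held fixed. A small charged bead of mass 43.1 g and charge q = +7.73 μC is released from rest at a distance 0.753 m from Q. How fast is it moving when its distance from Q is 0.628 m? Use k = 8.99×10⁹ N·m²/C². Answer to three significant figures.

2.76 m/s

Only the electrostatic force acts, so mechanical energy is conserved: ½mv² = U₁ − U₂ = kQq(1/r₁ − 1/r₂).
U₁ − U₂ = (8.99×10⁹ N·m²/C²)(-8.95×10⁻⁶ C)(7.73×10⁻⁶ C)(1/0.753 − 1/0.628) = 0.164 J.
v = √(2·0.164/0.0431) = 2.76 m/s.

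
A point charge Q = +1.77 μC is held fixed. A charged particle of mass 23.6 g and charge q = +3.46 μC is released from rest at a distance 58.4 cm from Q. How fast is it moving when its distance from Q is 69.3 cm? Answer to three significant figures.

1.12 m/s

Only the electrostatic force acts, so mechanical energy is conserved: ½mv² = U₁ − U₂ = kQq(1/r₁ − 1/r₂).
U₁ − U₂ = (8.99×10⁹ N·m²/C²)(1.77×10⁻⁶ C)(3.46×10⁻⁶ C)(1/0.584 − 1/0.693) = 0.0148 J.
v = √(2·0.0148/0.0236) = 1.12 m/s.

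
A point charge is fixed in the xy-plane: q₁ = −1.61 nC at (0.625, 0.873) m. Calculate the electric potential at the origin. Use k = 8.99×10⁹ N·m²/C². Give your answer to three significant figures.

-13.5 V

Electric potential is a scalar, so the contributions from each charge add algebraically: V = Σ kqᵢ/rᵢ.
Distances from the field point to each charge: r₁ = 1.07 m.
V = k[(-1.61×10⁻⁹)/(1.07)] = -13.5 V.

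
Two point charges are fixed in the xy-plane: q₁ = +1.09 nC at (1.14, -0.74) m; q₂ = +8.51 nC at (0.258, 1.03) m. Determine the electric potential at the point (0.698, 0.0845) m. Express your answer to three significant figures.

83.8 V

Electric potential is a scalar, so the contributions from each charge add algebraically: V = Σ kqᵢ/rᵢ.
Distances from the field point to each charge: r₁ = 0.936 m, r₂ = 1.04 m.
V = k[(1.09×10⁻⁹)/(0.936) + (8.51×10⁻⁹)/(1.04)] = 83.8 V.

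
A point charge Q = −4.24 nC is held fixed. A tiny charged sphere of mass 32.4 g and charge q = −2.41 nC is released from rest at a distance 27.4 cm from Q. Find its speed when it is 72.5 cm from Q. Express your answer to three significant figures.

Only the electrostatic force acts, so mechanical energy is conserved: ½mv² = U₁ − U₂ = kQq(1/r₁ − 1/r₂).
U₁ − U₂ = (8.99×10⁹ N·m²/C²)(-4.24×10⁻⁹ C)(-2.41×10⁻⁹ C)(1/0.274 − 1/0.725) = 2.09×10⁻⁷ J.
v = √(2·2.09×10⁻⁷/0.0324) = 3.59×10⁻³ m/s.

3.59×10⁻³ m/s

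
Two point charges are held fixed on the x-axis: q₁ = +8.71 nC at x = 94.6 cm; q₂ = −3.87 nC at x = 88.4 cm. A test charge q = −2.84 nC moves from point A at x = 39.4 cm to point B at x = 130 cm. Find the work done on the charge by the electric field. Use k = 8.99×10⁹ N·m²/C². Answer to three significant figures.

The work done by the electric force is W_field = −ΔU = −q(V_B − V_A) = q(V_A − V_B).
At A: distances to the source charges are 0.552 m, 0.490 m; V_A = Σ kqᵢ/rᵢ = 70.9 V.
At B: distances to the source charges are 0.354 m, 0.416 m; V_B = Σ kqᵢ/rᵢ = 138 V.
ΔV = V_B − V_A = 66.7 V.
W_field = −qΔV = −(-2.84×10⁻⁹ C)(66.7 V) = 1.89×10⁻⁷ J.

1.89×10⁻⁷ J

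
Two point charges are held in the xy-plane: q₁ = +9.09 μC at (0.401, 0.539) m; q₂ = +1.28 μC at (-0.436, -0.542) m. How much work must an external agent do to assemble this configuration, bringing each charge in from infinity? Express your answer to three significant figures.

0.0765 J

The assembly work is the sum of pairwise potential energies, U = Σ_{i<j} kqᵢqⱼ/rᵢⱼ.
Pair separations: r₁₂ = 1.37 m.
U = (0.0765) = 0.0765 J.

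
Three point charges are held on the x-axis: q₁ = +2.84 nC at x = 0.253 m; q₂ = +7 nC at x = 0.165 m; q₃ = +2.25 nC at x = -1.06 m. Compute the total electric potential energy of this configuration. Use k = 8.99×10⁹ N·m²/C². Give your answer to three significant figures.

The work to assemble the configuration equals its total potential energy, U = Σ kqᵢqⱼ/rᵢⱼ over all pairs.
Pair separations: r₁₂ = 0.0880 m, r₁₃ = 1.31 m, r₂₃ = 1.23 m.
U = (2.03×10⁻⁶) + (4.38×10⁻⁸) + (1.16×10⁻⁷) = 2.19×10⁻⁶ J.

2.19×10⁻⁶ J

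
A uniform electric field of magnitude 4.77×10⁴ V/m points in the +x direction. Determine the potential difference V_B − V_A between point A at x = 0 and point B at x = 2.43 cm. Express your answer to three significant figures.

-1160 V

In a uniform field, potential decreases in the direction of E: V_B − V_A = −E·Δx.
V_B − V_A = −(4.77×10⁴ V/m)(0.0243 m) = -1160 V.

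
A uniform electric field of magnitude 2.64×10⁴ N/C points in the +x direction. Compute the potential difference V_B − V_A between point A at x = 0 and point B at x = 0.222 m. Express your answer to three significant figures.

-5860 V

In a uniform field, potential decreases in the direction of E: V_B − V_A = −E·Δx.
V_B − V_A = −(2.64×10⁴ V/m)(0.222 m) = -5860 V.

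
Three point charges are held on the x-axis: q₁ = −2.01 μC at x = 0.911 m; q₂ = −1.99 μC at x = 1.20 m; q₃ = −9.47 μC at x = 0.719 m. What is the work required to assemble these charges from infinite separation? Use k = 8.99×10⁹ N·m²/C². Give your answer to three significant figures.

The work to assemble the configuration equals its total potential energy, U = Σ kqᵢqⱼ/rᵢⱼ over all pairs.
Pair separations: r₁₂ = 0.289 m, r₁₃ = 0.192 m, r₂₃ = 0.481 m.
U = (0.124) + (0.891) + (0.352) = 1.37 J.

1.37 J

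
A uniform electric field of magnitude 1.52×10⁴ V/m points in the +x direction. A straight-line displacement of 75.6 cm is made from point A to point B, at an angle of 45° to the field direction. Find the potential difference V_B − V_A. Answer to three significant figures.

-8130 V

Only the component of displacement along E changes the potential: ΔV = −E·d·cosθ.
ΔV = −(1.52×10⁴ V/m)(0.756 m)cos45° = -8130 V.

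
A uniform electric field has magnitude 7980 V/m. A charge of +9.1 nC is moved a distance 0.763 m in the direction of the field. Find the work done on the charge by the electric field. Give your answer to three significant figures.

The potential change for a displacement 0.763 m in the direction of the field is ΔV = −Ed = -6090 V.
W_field = −qΔV = 5.54×10⁻⁵ J.

5.54×10⁻⁵ J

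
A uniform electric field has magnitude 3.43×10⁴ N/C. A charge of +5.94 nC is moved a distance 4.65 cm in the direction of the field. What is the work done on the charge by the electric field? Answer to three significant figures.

The potential change for a displacement 4.65 cm in the direction of the field is ΔV = −Ed = -1590 V.
W_field = −qΔV = 9.47×10⁻⁶ J.

9.47×10⁻⁶ J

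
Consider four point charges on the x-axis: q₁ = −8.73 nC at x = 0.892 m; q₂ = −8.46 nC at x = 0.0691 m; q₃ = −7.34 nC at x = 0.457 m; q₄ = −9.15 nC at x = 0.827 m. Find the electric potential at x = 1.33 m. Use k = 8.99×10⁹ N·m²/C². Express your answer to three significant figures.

The total potential is the scalar sum of each charge's contribution, V = Σ kqᵢ/rᵢ.
Distances from the field point to each charge: r₁ = 0.438 m, r₂ = 1.26 m, r₃ = 0.873 m, r₄ = 0.503 m.
V = k[(-8.73×10⁻⁹)/(0.438) + (-8.46×10⁻⁹)/(1.26) + (-7.34×10⁻⁹)/(0.873) + (-9.15×10⁻⁹)/(0.503)] = -479 V.

-479 V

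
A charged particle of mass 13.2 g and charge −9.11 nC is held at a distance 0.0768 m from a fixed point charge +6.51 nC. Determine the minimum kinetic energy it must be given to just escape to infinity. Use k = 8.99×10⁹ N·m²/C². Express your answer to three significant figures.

To just escape, total mechanical energy must reach zero at infinity: ½mv²_min + U = 0, so ½mv²_min = −U = |kQq|/r.
|U| = |kQq|/r = (8.99×10⁹ N·m²/C²)(6.51×10⁻⁹)(9.11×10⁻⁹)/(0.0768) = 6.94×10⁻⁶ J.

6.94×10⁻⁶ J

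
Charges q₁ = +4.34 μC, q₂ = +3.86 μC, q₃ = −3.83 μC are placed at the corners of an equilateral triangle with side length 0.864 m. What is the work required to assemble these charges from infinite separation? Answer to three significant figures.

-0.152 J

The assembly work is the sum of pairwise potential energies, U = Σ_{i<j} kqᵢqⱼ/rᵢⱼ.
All three pair separations equal the side length, 0.864 m.
U = (0.174) + (-0.173) + (-0.154) = -0.152 J.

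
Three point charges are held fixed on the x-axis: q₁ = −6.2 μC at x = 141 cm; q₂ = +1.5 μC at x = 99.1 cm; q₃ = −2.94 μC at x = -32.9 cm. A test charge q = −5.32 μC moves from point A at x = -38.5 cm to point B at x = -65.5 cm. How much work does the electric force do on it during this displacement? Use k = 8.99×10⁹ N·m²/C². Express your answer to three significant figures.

2.09 J

The work done by the electric force is W_field = −ΔU = −q(V_B − V_A) = q(V_A − V_B).
At A: distances to the source charges are 1.79 m, 1.38 m, 0.0560 m; V_A = Σ kqᵢ/rᵢ = -4.93×10⁵ V.
At B: distances to the source charges are 2.06 m, 1.65 m, 0.326 m; V_B = Σ kqᵢ/rᵢ = -9.99×10⁴ V.
ΔV = V_B − V_A = 3.93×10⁵ V.
W_field = −qΔV = −(-5.32×10⁻⁶ C)(3.93×10⁵ V) = 2.09 J.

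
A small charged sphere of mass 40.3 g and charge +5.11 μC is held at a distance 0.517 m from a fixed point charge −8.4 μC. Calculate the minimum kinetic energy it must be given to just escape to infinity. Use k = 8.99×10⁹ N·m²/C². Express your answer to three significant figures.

To just escape, total mechanical energy must reach zero at infinity: ½mv²_min + U = 0, so ½mv²_min = −U = |kQq|/r.
|U| = |kQq|/r = (8.99×10⁹ N·m²/C²)(8.40×10⁻⁶)(5.11×10⁻⁶)/(0.517) = 0.746 J.

0.746 J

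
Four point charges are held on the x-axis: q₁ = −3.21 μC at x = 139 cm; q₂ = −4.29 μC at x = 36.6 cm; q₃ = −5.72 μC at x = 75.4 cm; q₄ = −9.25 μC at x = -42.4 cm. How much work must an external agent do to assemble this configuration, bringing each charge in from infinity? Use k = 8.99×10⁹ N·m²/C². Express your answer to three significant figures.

1.95 J

The assembly work is the sum of pairwise potential energies, U = Σ_{i<j} kqᵢqⱼ/rᵢⱼ.
Pair separations: r₁₂ = 1.02 m, r₁₃ = 0.636 m, r₁₄ = 1.81 m, r₂₃ = 0.388 m, r₂₄ = 0.790 m, r₃₄ = 1.18 m.
Summing all 6 pair terms gives U = 1.95 J.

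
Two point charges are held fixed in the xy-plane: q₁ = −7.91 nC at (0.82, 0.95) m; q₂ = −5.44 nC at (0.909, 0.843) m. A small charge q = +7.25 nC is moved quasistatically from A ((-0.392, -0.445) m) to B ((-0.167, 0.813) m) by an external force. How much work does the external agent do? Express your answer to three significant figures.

For quasistatic motion the external work equals the change in potential energy: W_ext = qΔV = q(V_B − V_A).
At A: distances to the source charges are 1.85 m, 1.83 m; V_A = Σ kqᵢ/rᵢ = -65.2 V.
At B: distances to the source charges are 0.996 m, 1.08 m; V_B = Σ kqᵢ/rᵢ = -117 V.
ΔV = V_B − V_A = -51.6 V.
W_ext = qΔV = (7.25×10⁻⁹ C)(-51.6 V) = -3.74×10⁻⁷ J.

-3.74×10⁻⁷ J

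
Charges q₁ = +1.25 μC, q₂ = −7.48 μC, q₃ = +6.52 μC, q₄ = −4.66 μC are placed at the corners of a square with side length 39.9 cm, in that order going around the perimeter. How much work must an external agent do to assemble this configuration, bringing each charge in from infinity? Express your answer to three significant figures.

The work to assemble the configuration equals its total potential energy, U = Σ kqᵢqⱼ/rᵢⱼ over all pairs.
The four side pairs have separation 0.399 m and the two diagonal pairs 0.564 m.
Summing all 6 pair terms gives U = -1.44 J.

-1.44 J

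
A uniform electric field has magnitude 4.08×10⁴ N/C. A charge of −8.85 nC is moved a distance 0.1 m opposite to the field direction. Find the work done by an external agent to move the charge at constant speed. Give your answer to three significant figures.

The potential change for a displacement 0.1 m opposite to the field direction is ΔV = +Ed = 4080 V.
W_ext = qΔV = -3.61×10⁻⁵ J.

-3.61×10⁻⁵ J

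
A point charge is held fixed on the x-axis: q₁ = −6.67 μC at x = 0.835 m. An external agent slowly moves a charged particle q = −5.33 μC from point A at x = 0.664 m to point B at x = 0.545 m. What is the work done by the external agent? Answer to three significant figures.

For quasistatic motion the external work equals the change in potential energy: W_ext = qΔV = q(V_B − V_A).
At A: distance to the source charge is 0.171 m; V_A = kq₁/r = -3.51×10⁵ V.
At B: distance to the source charge is 0.290 m; V_B = kq₁/r = -2.07×10⁵ V.
ΔV = V_B − V_A = 1.44×10⁵ V.
W_ext = qΔV = (-5.33×10⁻⁶ C)(1.44×10⁵ V) = -0.767 J.

-0.767 J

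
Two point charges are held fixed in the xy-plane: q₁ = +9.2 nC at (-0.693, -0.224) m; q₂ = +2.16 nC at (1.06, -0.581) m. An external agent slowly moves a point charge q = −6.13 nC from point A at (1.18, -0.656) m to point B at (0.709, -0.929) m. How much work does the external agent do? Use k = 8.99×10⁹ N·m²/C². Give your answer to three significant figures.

For quasistatic motion the external work equals the change in potential energy: W_ext = qΔV = q(V_B − V_A).
At A: distances to the source charges are 1.92 m, 0.142 m; V_A = Σ kqᵢ/rᵢ = 180 V.
At B: distances to the source charges are 1.57 m, 0.494 m; V_B = Σ kqᵢ/rᵢ = 92.0 V.
ΔV = V_B − V_A = -88.3 V.
W_ext = qΔV = (-6.13×10⁻⁹ C)(-88.3 V) = 5.41×10⁻⁷ J.

5.41×10⁻⁷ J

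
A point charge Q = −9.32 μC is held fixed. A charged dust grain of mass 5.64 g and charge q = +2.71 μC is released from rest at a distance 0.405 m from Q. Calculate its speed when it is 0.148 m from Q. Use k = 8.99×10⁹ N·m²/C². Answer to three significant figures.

Only the electrostatic force acts, so mechanical energy is conserved: ½mv² = U₁ − U₂ = kQq(1/r₁ − 1/r₂).
U₁ − U₂ = (8.99×10⁹ N·m²/C²)(-9.32×10⁻⁶ C)(2.71×10⁻⁶ C)(1/0.405 − 1/0.148) = 0.974 J.
v = √(2·0.974/5.64×10⁻³) = 18.6 m/s.

18.6 m/s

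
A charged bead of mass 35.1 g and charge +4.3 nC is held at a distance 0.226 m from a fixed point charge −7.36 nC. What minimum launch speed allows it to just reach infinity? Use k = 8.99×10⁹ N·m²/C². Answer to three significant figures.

8.47×10⁻³ m/s

To just escape, total mechanical energy must reach zero at infinity: ½mv²_min + U = 0, so ½mv²_min = −U = |kQq|/r.
|U| = |kQq|/r = (8.99×10⁹ N·m²/C²)(7.36×10⁻⁹)(4.30×10⁻⁹)/(0.226) = 1.26×10⁻⁶ J.
v_min = √(2|U|/m) = √(2·1.26×10⁻⁶/0.0351) = 8.47×10⁻³ m/s.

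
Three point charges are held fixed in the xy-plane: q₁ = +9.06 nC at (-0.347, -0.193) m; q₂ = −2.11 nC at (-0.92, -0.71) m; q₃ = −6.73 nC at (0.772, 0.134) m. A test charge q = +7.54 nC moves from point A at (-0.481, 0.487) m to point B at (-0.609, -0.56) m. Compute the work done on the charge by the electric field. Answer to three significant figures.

The work done by the electric force is W_field = −ΔU = −q(V_B − V_A) = q(V_A − V_B).
At A: distances to the source charges are 0.693 m, 1.27 m, 1.30 m; V_A = Σ kqᵢ/rᵢ = 56.2 V.
At B: distances to the source charges are 0.451 m, 0.345 m, 1.55 m; V_B = Σ kqᵢ/rᵢ = 86.5 V.
ΔV = V_B − V_A = 30.4 V.
W_field = −qΔV = −(7.54×10⁻⁹ C)(30.4 V) = -2.29×10⁻⁷ J.

-2.29×10⁻⁷ J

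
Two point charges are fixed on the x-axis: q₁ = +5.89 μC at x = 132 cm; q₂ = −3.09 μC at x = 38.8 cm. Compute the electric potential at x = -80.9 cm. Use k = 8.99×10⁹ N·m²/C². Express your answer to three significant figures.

Electric potential is a scalar, so the contributions from each charge add algebraically: V = Σ kqᵢ/rᵢ.
Distances from the field point to each charge: r₁ = 2.13 m, r₂ = 1.20 m.
V = k[(5.89×10⁻⁶)/(2.13) + (-3.09×10⁻⁶)/(1.20)] = 1660 V.

1660 V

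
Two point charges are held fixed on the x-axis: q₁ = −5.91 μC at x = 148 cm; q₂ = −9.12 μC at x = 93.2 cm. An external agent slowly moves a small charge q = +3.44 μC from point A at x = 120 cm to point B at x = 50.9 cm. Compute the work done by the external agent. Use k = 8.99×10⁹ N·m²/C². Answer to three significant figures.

For quasistatic motion the external work equals the change in potential energy: W_ext = qΔV = q(V_B − V_A).
At A: distances to the source charges are 0.280 m, 0.268 m; V_A = Σ kqᵢ/rᵢ = -4.96×10⁵ V.
At B: distances to the source charges are 0.971 m, 0.423 m; V_B = Σ kqᵢ/rᵢ = -2.49×10⁵ V.
ΔV = V_B − V_A = 2.47×10⁵ V.
W_ext = qΔV = (3.44×10⁻⁶ C)(2.47×10⁵ V) = 0.850 J.

0.850 J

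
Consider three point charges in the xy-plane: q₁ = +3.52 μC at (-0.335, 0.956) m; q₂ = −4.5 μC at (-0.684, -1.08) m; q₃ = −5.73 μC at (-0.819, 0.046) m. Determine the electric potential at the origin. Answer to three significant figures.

Electric potential is a scalar, so the contributions from each charge add algebraically: V = Σ kqᵢ/rᵢ.
Distances from the field point to each charge: r₁ = 1.01 m, r₂ = 1.28 m, r₃ = 0.820 m.
V = k[(3.52×10⁻⁶)/(1.01) + (-4.50×10⁻⁶)/(1.28) + (-5.73×10⁻⁶)/(0.820)] = -6.32×10⁴ V.

-6.32×10⁴ V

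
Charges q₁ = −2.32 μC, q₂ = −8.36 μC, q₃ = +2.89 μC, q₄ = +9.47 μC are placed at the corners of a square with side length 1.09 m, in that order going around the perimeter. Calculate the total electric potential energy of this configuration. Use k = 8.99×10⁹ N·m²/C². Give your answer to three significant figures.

The assembly work is the sum of pairwise potential energies, U = Σ_{i<j} kqᵢqⱼ/rᵢⱼ.
The four side pairs have separation 1.09 m and the two diagonal pairs 1.54 m.
Summing all 6 pair terms gives U = -0.496 J.

-0.496 J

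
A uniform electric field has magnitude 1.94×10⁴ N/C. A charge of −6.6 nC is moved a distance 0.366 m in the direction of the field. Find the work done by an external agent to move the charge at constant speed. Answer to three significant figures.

4.69×10⁻⁵ J

The potential change for a displacement 0.366 m in the direction of the field is ΔV = −Ed = -7100 V.
W_ext = qΔV = 4.69×10⁻⁵ J.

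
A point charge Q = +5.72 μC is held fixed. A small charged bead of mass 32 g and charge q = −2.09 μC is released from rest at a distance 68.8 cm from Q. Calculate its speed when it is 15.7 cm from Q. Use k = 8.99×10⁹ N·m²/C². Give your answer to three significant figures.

Only the electrostatic force acts, so mechanical energy is conserved: ½mv² = U₁ − U₂ = kQq(1/r₁ − 1/r₂).
U₁ − U₂ = (8.99×10⁹ N·m²/C²)(5.72×10⁻⁶ C)(-2.09×10⁻⁶ C)(1/0.688 − 1/0.157) = 0.528 J.
v = √(2·0.528/0.0320) = 5.75 m/s.

5.75 m/s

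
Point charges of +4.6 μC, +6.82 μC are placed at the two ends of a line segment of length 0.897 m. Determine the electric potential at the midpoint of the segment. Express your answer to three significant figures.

The total potential is the scalar sum of each charge's contribution, V = Σ kqᵢ/rᵢ.
Each charge is 0.449 m from the midpoint.
V = k[(4.60×10⁻⁶)/(0.449) + (6.82×10⁻⁶)/(0.449)] = 2.29×10⁵ V.

2.29×10⁵ V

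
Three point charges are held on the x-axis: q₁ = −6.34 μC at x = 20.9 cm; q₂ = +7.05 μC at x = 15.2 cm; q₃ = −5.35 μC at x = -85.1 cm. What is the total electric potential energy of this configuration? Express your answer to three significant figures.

-7.10 J

The work to assemble the configuration equals its total potential energy, U = Σ kqᵢqⱼ/rᵢⱼ over all pairs.
Pair separations: r₁₂ = 0.0570 m, r₁₃ = 1.06 m, r₂₃ = 1.00 m.
U = (-7.05) + (0.288) + (-0.338) = -7.10 J.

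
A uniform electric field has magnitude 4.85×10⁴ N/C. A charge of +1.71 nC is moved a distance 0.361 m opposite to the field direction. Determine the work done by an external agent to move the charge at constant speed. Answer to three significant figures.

2.99×10⁻⁵ J

The potential change for a displacement 0.361 m opposite to the field direction is ΔV = +Ed = 1.75×10⁴ V.
W_ext = qΔV = 2.99×10⁻⁵ J.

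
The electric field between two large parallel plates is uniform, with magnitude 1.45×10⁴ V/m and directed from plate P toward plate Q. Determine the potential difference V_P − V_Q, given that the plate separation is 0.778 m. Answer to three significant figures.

In a uniform field, potential decreases in the direction of E: ΔV = −E·d for a displacement d parallel to E.
Going from Q to P is a displacement of 0.778 m opposite to the field, so V_P − V_Q = +Ed = 1.13×10⁴ V.

1.13×10⁴ V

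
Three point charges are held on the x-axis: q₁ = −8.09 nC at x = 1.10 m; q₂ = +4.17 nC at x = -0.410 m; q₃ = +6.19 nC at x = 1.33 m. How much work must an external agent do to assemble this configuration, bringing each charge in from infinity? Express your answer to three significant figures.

The work to assemble the configuration equals its total potential energy, U = Σ kqᵢqⱼ/rᵢⱼ over all pairs.
Pair separations: r₁₂ = 1.51 m, r₁₃ = 0.230 m, r₂₃ = 1.74 m.
U = (-2.01×10⁻⁷) + (-1.96×10⁻⁶) + (1.33×10⁻⁷) = -2.02×10⁻⁶ J.

-2.02×10⁻⁶ J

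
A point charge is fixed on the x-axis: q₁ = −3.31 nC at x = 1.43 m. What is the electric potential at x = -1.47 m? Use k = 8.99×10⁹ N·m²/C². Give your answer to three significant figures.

Electric potential is a scalar, so the contributions from each charge add algebraically: V = Σ kqᵢ/rᵢ.
V = k[(-3.31×10⁻⁹)/(2.90)] = -10.3 V.

-10.3 V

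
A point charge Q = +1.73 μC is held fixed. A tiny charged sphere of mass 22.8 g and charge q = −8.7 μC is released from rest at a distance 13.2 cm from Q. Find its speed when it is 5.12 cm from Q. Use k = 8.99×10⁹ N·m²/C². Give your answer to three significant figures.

11.9 m/s

Only the electrostatic force acts, so mechanical energy is conserved: ½mv² = U₁ − U₂ = kQq(1/r₁ − 1/r₂).
U₁ − U₂ = (8.99×10⁹ N·m²/C²)(1.73×10⁻⁶ C)(-8.70×10⁻⁶ C)(1/0.132 − 1/0.0512) = 1.62 J.
v = √(2·1.62/0.0228) = 11.9 m/s.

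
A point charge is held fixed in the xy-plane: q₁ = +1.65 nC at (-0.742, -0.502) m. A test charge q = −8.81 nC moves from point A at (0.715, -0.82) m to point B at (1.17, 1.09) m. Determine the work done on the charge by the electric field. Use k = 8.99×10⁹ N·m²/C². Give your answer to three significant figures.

-3.51×10⁻⁸ J

The work done by the electric force is W_field = −ΔU = −q(V_B − V_A) = q(V_A − V_B).
At A: distance to the source charge is 1.49 m; V_A = kq₁/r = 9.95 V.
At B: distance to the source charge is 2.49 m; V_B = kq₁/r = 5.96 V.
ΔV = V_B − V_A = -3.98 V.
W_field = −qΔV = −(-8.81×10⁻⁹ C)(-3.98 V) = -3.51×10⁻⁸ J.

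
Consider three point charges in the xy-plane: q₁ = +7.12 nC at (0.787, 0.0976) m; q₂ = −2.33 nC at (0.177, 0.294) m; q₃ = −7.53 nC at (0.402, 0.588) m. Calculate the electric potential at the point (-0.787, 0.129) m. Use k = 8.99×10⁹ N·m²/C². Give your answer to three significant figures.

The total potential is the scalar sum of each charge's contribution, V = Σ kqᵢ/rᵢ.
Distances from the field point to each charge: r₁ = 1.57 m, r₂ = 0.978 m, r₃ = 1.27 m.
V = k[(7.12×10⁻⁹)/(1.57) + (-2.33×10⁻⁹)/(0.978) + (-7.53×10⁻⁹)/(1.27)] = -33.9 V.

-33.9 V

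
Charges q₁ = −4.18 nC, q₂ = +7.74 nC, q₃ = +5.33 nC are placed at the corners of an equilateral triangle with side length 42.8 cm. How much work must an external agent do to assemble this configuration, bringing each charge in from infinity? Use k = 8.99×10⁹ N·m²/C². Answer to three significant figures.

-2.81×10⁻⁷ J

The assembly work is the sum of pairwise potential energies, U = Σ_{i<j} kqᵢqⱼ/rᵢⱼ.
All three pair separations equal the side length, 0.428 m.
U = (-6.80×10⁻⁷) + (-4.68×10⁻⁷) + (8.67×10⁻⁷) = -2.81×10⁻⁷ J.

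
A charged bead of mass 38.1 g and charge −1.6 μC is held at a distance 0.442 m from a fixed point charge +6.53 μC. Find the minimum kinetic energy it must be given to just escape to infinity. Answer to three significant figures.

To just escape, total mechanical energy must reach zero at infinity: ½mv²_min + U = 0, so ½mv²_min = −U = |kQq|/r.
|U| = |kQq|/r = (8.99×10⁹ N·m²/C²)(6.53×10⁻⁶)(1.60×10⁻⁶)/(0.442) = 0.213 J.

0.213 J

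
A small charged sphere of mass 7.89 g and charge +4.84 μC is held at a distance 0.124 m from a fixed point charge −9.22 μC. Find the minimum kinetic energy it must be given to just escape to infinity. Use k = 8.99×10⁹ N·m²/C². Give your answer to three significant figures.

To just escape, total mechanical energy must reach zero at infinity: ½mv²_min + U = 0, so ½mv²_min = −U = |kQq|/r.
|U| = |kQq|/r = (8.99×10⁹ N·m²/C²)(9.22×10⁻⁶)(4.84×10⁻⁶)/(0.124) = 3.24 J.

3.24 J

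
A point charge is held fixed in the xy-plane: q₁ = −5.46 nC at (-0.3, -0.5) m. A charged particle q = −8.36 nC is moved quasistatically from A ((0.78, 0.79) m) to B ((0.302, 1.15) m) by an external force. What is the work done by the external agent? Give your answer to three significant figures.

-1.03×10⁻⁸ J

For quasistatic motion the external work equals the change in potential energy: W_ext = qΔV = q(V_B − V_A).
At A: distance to the source charge is 1.68 m; V_A = kq₁/r = -29.2 V.
At B: distance to the source charge is 1.76 m; V_B = kq₁/r = -27.9 V.
ΔV = V_B − V_A = 1.23 V.
W_ext = qΔV = (-8.36×10⁻⁹ C)(1.23 V) = -1.03×10⁻⁸ J.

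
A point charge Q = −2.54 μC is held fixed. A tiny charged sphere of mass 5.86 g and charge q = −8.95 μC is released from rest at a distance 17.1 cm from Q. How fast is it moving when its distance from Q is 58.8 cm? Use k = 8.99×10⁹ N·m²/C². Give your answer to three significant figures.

17.0 m/s

Only the electrostatic force acts, so mechanical energy is conserved: ½mv² = U₁ − U₂ = kQq(1/r₁ − 1/r₂).
U₁ − U₂ = (8.99×10⁹ N·m²/C²)(-2.54×10⁻⁶ C)(-8.95×10⁻⁶ C)(1/0.171 − 1/0.588) = 0.848 J.
v = √(2·0.848/5.86×10⁻³) = 17.0 m/s.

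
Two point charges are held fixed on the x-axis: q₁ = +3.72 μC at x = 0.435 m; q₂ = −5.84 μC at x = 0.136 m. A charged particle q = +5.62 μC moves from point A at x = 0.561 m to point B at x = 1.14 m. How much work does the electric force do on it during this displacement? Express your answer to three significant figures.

0.825 J

The work done by the electric force is W_field = −ΔU = −q(V_B − V_A) = q(V_A − V_B).
At A: distances to the source charges are 0.126 m, 0.425 m; V_A = Σ kqᵢ/rᵢ = 1.42×10⁵ V.
At B: distances to the source charges are 0.705 m, 1.00 m; V_B = Σ kqᵢ/rᵢ = -4860 V.
ΔV = V_B − V_A = -1.47×10⁵ V.
W_field = −qΔV = −(5.62×10⁻⁶ C)(-1.47×10⁵ V) = 0.825 J.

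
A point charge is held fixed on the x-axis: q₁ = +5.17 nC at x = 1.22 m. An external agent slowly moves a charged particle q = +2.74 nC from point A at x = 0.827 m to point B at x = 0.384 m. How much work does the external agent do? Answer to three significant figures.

For quasistatic motion the external work equals the change in potential energy: W_ext = qΔV = q(V_B − V_A).
At A: distance to the source charge is 0.393 m; V_A = kq₁/r = 118 V.
At B: distance to the source charge is 0.836 m; V_B = kq₁/r = 55.6 V.
ΔV = V_B − V_A = -62.7 V.
W_ext = qΔV = (2.74×10⁻⁹ C)(-62.7 V) = -1.72×10⁻⁷ J.

-1.72×10⁻⁷ J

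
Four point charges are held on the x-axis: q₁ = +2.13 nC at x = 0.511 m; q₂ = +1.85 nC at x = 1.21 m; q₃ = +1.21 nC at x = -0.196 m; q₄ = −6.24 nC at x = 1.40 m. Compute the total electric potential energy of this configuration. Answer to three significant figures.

The assembly work is the sum of pairwise potential energies, U = Σ_{i<j} kqᵢqⱼ/rᵢⱼ.
Pair separations: r₁₂ = 0.699 m, r₁₃ = 0.707 m, r₁₄ = 0.889 m, r₂₃ = 1.41 m, r₂₄ = 0.190 m, r₃₄ = 1.60 m.
Summing all 6 pair terms gives U = -6.25×10⁻⁷ J.

-6.25×10⁻⁷ J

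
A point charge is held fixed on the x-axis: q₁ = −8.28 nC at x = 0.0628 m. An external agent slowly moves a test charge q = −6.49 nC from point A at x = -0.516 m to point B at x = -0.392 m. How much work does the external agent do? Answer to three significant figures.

For quasistatic motion the external work equals the change in potential energy: W_ext = qΔV = q(V_B − V_A).
At A: distance to the source charge is 0.579 m; V_A = kq₁/r = -129 V.
At B: distance to the source charge is 0.455 m; V_B = kq₁/r = -164 V.
ΔV = V_B − V_A = -35.1 V.
W_ext = qΔV = (-6.49×10⁻⁹ C)(-35.1 V) = 2.28×10⁻⁷ J.

2.28×10⁻⁷ J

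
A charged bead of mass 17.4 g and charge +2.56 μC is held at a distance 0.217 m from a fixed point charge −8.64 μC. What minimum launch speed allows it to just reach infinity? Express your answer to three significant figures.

To just escape, total mechanical energy must reach zero at infinity: ½mv²_min + U = 0, so ½mv²_min = −U = |kQq|/r.
|U| = |kQq|/r = (8.99×10⁹ N·m²/C²)(8.64×10⁻⁶)(2.56×10⁻⁶)/(0.217) = 0.916 J.
v_min = √(2|U|/m) = √(2·0.916/0.0174) = 10.3 m/s.

10.3 m/s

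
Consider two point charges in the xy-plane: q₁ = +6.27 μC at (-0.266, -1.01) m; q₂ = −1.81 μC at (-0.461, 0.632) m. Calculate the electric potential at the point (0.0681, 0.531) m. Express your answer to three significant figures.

5540 V

The total potential is the scalar sum of each charge's contribution, V = Σ kqᵢ/rᵢ.
Distances from the field point to each charge: r₁ = 1.58 m, r₂ = 0.539 m.
V = k[(6.27×10⁻⁶)/(1.58) + (-1.81×10⁻⁶)/(0.539)] = 5540 V.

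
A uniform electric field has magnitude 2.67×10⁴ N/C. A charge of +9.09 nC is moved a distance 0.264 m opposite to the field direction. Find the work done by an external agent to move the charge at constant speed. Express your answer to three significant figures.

The potential change for a displacement 0.264 m opposite to the field direction is ΔV = +Ed = 7050 V.
W_ext = qΔV = 6.41×10⁻⁵ J.

6.41×10⁻⁵ J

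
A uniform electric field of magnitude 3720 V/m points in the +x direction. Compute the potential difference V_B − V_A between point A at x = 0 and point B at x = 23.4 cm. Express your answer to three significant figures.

-870 V

In a uniform field, potential decreases in the direction of E: V_B − V_A = −E·Δx.
V_B − V_A = −(3720 V/m)(0.234 m) = -870 V.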